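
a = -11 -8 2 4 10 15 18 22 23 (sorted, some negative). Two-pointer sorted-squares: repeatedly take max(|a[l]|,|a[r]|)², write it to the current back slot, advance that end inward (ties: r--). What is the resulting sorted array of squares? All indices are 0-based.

[0,8] |-11|<=|23| out[8]=529 → r--
[0,7] |-11|<=|22| out[7]=484 → r--
[0,6] |-11|<=|18| out[6]=324 → r--
[0,5] |-11|<=|15| out[5]=225 → r--
[0,4] |-11|>|10| out[4]=121 → l++
[1,4] |-8|<=|10| out[3]=100 → r--
[1,3] |-8|>|4| out[2]=64 → l++
[2,3] |2|<=|4| out[1]=16 → r--
[2,2] |2|<=|2| out[0]=4 → r--

[4, 16, 64, 100, 121, 225, 324, 484, 529]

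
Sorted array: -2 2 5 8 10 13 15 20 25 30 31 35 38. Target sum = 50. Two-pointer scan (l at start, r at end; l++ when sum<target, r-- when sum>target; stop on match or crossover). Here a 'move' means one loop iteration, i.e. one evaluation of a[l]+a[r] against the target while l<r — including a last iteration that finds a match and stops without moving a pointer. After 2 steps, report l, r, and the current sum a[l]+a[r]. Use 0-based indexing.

[0,12] -2+38=36 <50 → l++
[1,12] 2+38=40 <50 → l++

l=2, r=12, sum=43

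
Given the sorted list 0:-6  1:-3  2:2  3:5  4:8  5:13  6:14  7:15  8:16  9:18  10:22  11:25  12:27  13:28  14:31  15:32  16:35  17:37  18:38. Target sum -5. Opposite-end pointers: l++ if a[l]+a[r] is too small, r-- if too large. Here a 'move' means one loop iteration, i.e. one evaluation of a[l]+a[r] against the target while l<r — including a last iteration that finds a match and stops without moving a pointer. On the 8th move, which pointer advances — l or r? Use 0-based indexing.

r

l=0 r=18: -6+38=32 >-5, r--
l=0 r=17: -6+37=31 >-5, r--
l=0 r=16: -6+35=29 >-5, r--
l=0 r=15: -6+32=26 >-5, r--
l=0 r=14: -6+31=25 >-5, r--
l=0 r=13: -6+28=22 >-5, r--
l=0 r=12: -6+27=21 >-5, r--
l=0 r=11: -6+25=19 >-5, r--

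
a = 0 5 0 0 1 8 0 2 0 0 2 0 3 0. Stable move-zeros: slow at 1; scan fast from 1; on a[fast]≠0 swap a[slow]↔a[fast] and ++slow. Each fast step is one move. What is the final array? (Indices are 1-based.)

[5, 1, 8, 2, 2, 3, 0, 0, 0, 0, 0, 0, 0, 0]

(s=1,f=1) a[fast]=0 → fast++
(s=1,f=2) a[fast]=5≠0 swap→a[1]=5 → slow++,fast++
(s=2,f=3) a[fast]=0 → fast++
(s=2,f=4) a[fast]=0 → fast++
(s=2,f=5) a[fast]=1≠0 swap→a[2]=1 → slow++,fast++
(s=3,f=6) a[fast]=8≠0 swap→a[3]=8 → slow++,fast++
(s=4,f=7) a[fast]=0 → fast++
(s=4,f=8) a[fast]=2≠0 swap→a[4]=2 → slow++,fast++
(s=5,f=9) a[fast]=0 → fast++
(s=5,f=10) a[fast]=0 → fast++
(s=5,f=11) a[fast]=2≠0 swap→a[5]=2 → slow++,fast++
(s=6,f=12) a[fast]=0 → fast++
(s=6,f=13) a[fast]=3≠0 swap→a[6]=3 → slow++,fast++
(s=7,f=14) a[fast]=0 → fast++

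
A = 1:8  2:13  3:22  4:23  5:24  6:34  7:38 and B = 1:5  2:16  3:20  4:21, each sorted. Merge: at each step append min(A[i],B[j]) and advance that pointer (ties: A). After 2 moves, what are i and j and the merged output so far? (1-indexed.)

i=1 j=1: A[i]=8>B[j]=5 take 5, j++
i=1 j=2: A[i]=8<=B[j]=16 take 8, i++

i=2, j=2, merged so far=[5, 8]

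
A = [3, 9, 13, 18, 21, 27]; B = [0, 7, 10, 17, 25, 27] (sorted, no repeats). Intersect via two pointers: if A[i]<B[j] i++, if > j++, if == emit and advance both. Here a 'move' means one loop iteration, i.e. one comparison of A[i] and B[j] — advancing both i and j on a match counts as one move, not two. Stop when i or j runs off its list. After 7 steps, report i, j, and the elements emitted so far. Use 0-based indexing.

[i=0,j=0] 3>0 → j++
[i=0,j=1] 3<7 → i++
[i=1,j=1] 9>7 → j++
[i=1,j=2] 9<10 → i++
[i=2,j=2] 13>10 → j++
[i=2,j=3] 13<17 → i++
[i=3,j=3] 18>17 → j++

i=3, j=4, emitted=[]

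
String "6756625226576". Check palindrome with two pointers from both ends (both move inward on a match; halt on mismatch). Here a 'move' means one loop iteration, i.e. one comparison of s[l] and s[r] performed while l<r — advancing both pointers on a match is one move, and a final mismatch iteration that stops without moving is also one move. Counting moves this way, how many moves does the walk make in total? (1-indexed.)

[1,13] '6'=='6' → l++,r--
[2,12] '7'=='7' → l++,r--
[3,11] '5'=='5' → l++,r--
[4,10] '6'=='6' → l++,r--
[5,9] '6'!='2' → stop

5 moves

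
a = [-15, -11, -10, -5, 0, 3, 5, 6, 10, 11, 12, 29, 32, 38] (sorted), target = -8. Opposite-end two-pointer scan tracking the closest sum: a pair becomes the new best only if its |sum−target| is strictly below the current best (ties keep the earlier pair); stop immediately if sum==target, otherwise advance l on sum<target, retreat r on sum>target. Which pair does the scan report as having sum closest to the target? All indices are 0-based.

[0,13] -15+38=23 d=31 * → r--
[0,12] -15+32=17 d=25 * → r--
[0,11] -15+29=14 d=22 * → r--
[0,10] -15+12=-3 d=5 * → r--
[0,9] -15+11=-4 d=4 * → r--
[0,8] -15+10=-5 d=3 * → r--
[0,7] -15+6=-9 d=1 * → l++
[1,7] -11+6=-5 d=3 → r--
[1,6] -11+5=-6 d=2 → r--
[1,5] -11+3=-8 d=0 * → stop

pair (-11, 3) with sum -8 (|Δ|=0)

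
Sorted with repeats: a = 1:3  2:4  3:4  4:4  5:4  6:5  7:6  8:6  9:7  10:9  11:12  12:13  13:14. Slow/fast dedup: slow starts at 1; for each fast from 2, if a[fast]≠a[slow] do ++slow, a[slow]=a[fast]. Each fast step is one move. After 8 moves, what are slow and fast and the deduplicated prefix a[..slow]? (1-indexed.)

slow=5, fast=10, prefix=[3, 4, 5, 6, 7]

slow=1 fast=2: a[fast]=4≠a[slow]=3 write a[2]=4, slow++,fast++
slow=2 fast=3: a[fast]=4=a[slow] dup, fast++
slow=2 fast=4: a[fast]=4=a[slow] dup, fast++
slow=2 fast=5: a[fast]=4=a[slow] dup, fast++
slow=2 fast=6: a[fast]=5≠a[slow]=4 write a[3]=5, slow++,fast++
slow=3 fast=7: a[fast]=6≠a[slow]=5 write a[4]=6, slow++,fast++
slow=4 fast=8: a[fast]=6=a[slow] dup, fast++
slow=4 fast=9: a[fast]=7≠a[slow]=6 write a[5]=7, slow++,fast++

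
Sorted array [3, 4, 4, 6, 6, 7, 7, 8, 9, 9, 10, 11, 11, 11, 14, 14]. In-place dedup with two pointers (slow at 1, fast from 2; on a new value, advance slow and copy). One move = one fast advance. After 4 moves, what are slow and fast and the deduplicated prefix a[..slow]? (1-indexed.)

slow=3, fast=6, prefix=[3, 4, 6]

slow=1 fast=2: a[fast]=4≠a[slow]=3 write a[2]=4, slow++,fast++
slow=2 fast=3: a[fast]=4=a[slow] dup, fast++
slow=2 fast=4: a[fast]=6≠a[slow]=4 write a[3]=6, slow++,fast++
slow=3 fast=5: a[fast]=6=a[slow] dup, fast++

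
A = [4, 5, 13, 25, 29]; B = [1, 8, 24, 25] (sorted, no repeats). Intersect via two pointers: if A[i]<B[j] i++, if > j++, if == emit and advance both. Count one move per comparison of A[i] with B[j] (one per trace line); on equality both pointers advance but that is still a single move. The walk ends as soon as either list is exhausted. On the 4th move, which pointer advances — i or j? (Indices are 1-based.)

i=1 j=1: 4>1, j++
i=1 j=2: 4<8, i++
i=2 j=2: 5<8, i++
i=3 j=2: 13>8, j++

j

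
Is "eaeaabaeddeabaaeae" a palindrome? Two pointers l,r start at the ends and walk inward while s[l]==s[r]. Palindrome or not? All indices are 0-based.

[0,17] 'e'=='e' → l++,r--
[1,16] 'a'=='a' → l++,r--
[2,15] 'e'=='e' → l++,r--
[3,14] 'a'=='a' → l++,r--
[4,13] 'a'=='a' → l++,r--
[5,12] 'b'=='b' → l++,r--
[6,11] 'a'=='a' → l++,r--
[7,10] 'e'=='e' → l++,r--
[8,9] 'd'=='d' → l++,r--

palindrome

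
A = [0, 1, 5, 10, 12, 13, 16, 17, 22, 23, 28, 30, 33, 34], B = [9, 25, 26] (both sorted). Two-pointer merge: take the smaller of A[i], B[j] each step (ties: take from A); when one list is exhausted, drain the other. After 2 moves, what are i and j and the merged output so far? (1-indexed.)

[i=1,j=1] A[i]=0<=B[j]=9 take 0 → i++
[i=2,j=1] A[i]=1<=B[j]=9 take 1 → i++

i=3, j=1, merged so far=[0, 1]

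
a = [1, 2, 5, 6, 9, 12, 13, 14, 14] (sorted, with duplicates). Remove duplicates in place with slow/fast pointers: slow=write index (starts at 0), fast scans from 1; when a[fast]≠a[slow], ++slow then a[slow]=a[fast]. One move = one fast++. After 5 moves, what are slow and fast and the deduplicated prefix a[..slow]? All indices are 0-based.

slow=5, fast=6, prefix=[1, 2, 5, 6, 9, 12]

(s=0,f=1) a[fast]=2≠a[slow]=1 write a[1]=2 → slow++,fast++
(s=1,f=2) a[fast]=5≠a[slow]=2 write a[2]=5 → slow++,fast++
(s=2,f=3) a[fast]=6≠a[slow]=5 write a[3]=6 → slow++,fast++
(s=3,f=4) a[fast]=9≠a[slow]=6 write a[4]=9 → slow++,fast++
(s=4,f=5) a[fast]=12≠a[slow]=9 write a[5]=12 → slow++,fast++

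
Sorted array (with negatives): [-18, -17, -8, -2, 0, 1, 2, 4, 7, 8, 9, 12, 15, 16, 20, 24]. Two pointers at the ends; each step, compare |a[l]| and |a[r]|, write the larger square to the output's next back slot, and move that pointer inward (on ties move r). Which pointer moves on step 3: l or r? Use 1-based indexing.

l

l=1 r=16: |-18|<=|24| out[16]=576, r--
l=1 r=15: |-18|<=|20| out[15]=400, r--
l=1 r=14: |-18|>|16| out[14]=324, l++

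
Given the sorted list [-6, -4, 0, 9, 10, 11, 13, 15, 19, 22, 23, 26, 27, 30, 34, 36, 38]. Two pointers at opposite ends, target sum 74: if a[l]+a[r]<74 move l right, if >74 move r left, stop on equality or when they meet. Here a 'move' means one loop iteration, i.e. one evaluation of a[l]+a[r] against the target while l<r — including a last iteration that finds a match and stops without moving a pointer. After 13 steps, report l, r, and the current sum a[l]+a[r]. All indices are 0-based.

l=13, r=16, sum=68

l=0 r=16: -6+38=32 <74, l++
l=1 r=16: -4+38=34 <74, l++
l=2 r=16: 0+38=38 <74, l++
l=3 r=16: 9+38=47 <74, l++
l=4 r=16: 10+38=48 <74, l++
l=5 r=16: 11+38=49 <74, l++
l=6 r=16: 13+38=51 <74, l++
l=7 r=16: 15+38=53 <74, l++
l=8 r=16: 19+38=57 <74, l++
l=9 r=16: 22+38=60 <74, l++
l=10 r=16: 23+38=61 <74, l++
l=11 r=16: 26+38=64 <74, l++
l=12 r=16: 27+38=65 <74, l++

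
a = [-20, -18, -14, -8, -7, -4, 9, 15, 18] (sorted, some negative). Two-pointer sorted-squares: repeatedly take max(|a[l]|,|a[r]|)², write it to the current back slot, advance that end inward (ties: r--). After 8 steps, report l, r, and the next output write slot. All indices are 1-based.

[1,9] |-20|>|18| out[9]=400 → l++
[2,9] |-18|<=|18| out[8]=324 → r--
[2,8] |-18|>|15| out[7]=324 → l++
[3,8] |-14|<=|15| out[6]=225 → r--
[3,7] |-14|>|9| out[5]=196 → l++
[4,7] |-8|<=|9| out[4]=81 → r--
[4,6] |-8|>|-4| out[3]=64 → l++
[5,6] |-7|>|-4| out[2]=49 → l++

l=6, r=6, next write slot=1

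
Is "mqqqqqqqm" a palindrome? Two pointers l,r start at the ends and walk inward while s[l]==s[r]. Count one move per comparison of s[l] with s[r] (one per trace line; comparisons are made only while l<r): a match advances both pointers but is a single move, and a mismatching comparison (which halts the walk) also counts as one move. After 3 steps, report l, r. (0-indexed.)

[0,8] 'm'=='m' → l++,r--
[1,7] 'q'=='q' → l++,r--
[2,6] 'q'=='q' → l++,r--

l=3, r=5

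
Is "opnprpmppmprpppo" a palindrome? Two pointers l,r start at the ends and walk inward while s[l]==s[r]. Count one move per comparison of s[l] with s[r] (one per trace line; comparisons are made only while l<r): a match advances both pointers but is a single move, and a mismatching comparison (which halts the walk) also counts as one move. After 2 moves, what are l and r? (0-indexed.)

l=0 r=15: 'o'=='o', l++,r--
l=1 r=14: 'p'=='p', l++,r--

l=2, r=13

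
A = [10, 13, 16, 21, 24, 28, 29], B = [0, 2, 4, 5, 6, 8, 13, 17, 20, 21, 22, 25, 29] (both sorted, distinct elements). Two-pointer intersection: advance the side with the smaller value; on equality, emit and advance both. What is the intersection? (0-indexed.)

intersection = [13, 21, 29]

i=0 j=0: 10>0, j++
i=0 j=1: 10>2, j++
i=0 j=2: 10>4, j++
i=0 j=3: 10>5, j++
i=0 j=4: 10>6, j++
i=0 j=5: 10>8, j++
i=0 j=6: 10<13, i++
i=1 j=6: 13==13 emit, i++,j++
i=2 j=7: 16<17, i++
i=3 j=7: 21>17, j++
i=3 j=8: 21>20, j++
i=3 j=9: 21==21 emit, i++,j++
i=4 j=10: 24>22, j++
i=4 j=11: 24<25, i++
i=5 j=11: 28>25, j++
i=5 j=12: 28<29, i++
i=6 j=12: 29==29 emit, i++,j++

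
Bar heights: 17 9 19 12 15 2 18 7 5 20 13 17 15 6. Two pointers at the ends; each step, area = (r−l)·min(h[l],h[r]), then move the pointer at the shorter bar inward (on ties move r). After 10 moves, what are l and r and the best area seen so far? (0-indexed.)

[0,13] min(17,6)*13=78 best=78 * → r--
[0,12] min(17,15)*12=180 best=180 * → r--
[0,11] min(17,17)*11=187 best=187 * → r--
[0,10] min(17,13)*10=130 best=187 → r--
[0,9] min(17,20)*9=153 best=187 → l++
[1,9] min(9,20)*8=72 best=187 → l++
[2,9] min(19,20)*7=133 best=187 → l++
[3,9] min(12,20)*6=72 best=187 → l++
[4,9] min(15,20)*5=75 best=187 → l++
[5,9] min(2,20)*4=8 best=187 → l++

l=6, r=9, best area=187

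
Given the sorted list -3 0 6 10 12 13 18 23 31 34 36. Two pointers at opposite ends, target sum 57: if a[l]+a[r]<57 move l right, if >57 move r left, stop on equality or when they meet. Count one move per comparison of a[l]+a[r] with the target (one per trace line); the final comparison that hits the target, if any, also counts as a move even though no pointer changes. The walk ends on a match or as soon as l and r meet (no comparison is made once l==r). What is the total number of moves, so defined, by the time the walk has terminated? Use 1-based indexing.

[1,11] -3+36=33 <57 → l++
[2,11] 0+36=36 <57 → l++
[3,11] 6+36=42 <57 → l++
[4,11] 10+36=46 <57 → l++
[5,11] 12+36=48 <57 → l++
[6,11] 13+36=49 <57 → l++
[7,11] 18+36=54 <57 → l++
[8,11] 23+36=59 >57 → r--
[8,10] 23+34=57 → found

9 moves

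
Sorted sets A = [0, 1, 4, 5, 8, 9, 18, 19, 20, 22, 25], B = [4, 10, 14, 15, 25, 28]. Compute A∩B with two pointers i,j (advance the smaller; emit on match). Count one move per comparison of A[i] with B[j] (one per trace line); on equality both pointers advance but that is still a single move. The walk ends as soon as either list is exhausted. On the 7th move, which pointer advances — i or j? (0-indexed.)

i=0 j=0: 0<4, i++
i=1 j=0: 1<4, i++
i=2 j=0: 4==4 emit, i++,j++
i=3 j=1: 5<10, i++
i=4 j=1: 8<10, i++
i=5 j=1: 9<10, i++
i=6 j=1: 18>10, j++

j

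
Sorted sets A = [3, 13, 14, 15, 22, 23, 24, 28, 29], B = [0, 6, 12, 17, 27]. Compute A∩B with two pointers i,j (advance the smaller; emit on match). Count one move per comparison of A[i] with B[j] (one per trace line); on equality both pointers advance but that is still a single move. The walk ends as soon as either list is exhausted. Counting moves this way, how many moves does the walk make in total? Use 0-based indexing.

[i=0,j=0] 3>0 → j++
[i=0,j=1] 3<6 → i++
[i=1,j=1] 13>6 → j++
[i=1,j=2] 13>12 → j++
[i=1,j=3] 13<17 → i++
[i=2,j=3] 14<17 → i++
[i=3,j=3] 15<17 → i++
[i=4,j=3] 22>17 → j++
[i=4,j=4] 22<27 → i++
[i=5,j=4] 23<27 → i++
[i=6,j=4] 24<27 → i++
[i=7,j=4] 28>27 → j++

12 moves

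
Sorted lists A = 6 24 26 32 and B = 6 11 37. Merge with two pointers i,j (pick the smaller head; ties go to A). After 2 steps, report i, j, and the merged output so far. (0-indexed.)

i=0 j=0: A[i]=6<=B[j]=6 take 6, i++
i=1 j=0: A[i]=24>B[j]=6 take 6, j++

i=1, j=1, merged so far=[6, 6]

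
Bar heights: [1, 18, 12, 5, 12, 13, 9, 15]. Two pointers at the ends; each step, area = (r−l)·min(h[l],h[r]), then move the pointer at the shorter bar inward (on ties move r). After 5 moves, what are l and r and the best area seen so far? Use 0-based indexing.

[0,7] min(1,15)*7=7 best=7 * → l++
[1,7] min(18,15)*6=90 best=90 * → r--
[1,6] min(18,9)*5=45 best=90 → r--
[1,5] min(18,13)*4=52 best=90 → r--
[1,4] min(18,12)*3=36 best=90 → r--

l=1, r=3, best area=90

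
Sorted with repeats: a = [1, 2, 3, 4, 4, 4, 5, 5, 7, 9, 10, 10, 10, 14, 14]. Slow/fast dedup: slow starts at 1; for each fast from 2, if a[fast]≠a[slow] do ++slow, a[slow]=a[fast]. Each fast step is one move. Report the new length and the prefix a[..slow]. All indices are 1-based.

slow=1 fast=2: a[fast]=2≠a[slow]=1 write a[2]=2, slow++,fast++
slow=2 fast=3: a[fast]=3≠a[slow]=2 write a[3]=3, slow++,fast++
slow=3 fast=4: a[fast]=4≠a[slow]=3 write a[4]=4, slow++,fast++
slow=4 fast=5: a[fast]=4=a[slow] dup, fast++
slow=4 fast=6: a[fast]=4=a[slow] dup, fast++
slow=4 fast=7: a[fast]=5≠a[slow]=4 write a[5]=5, slow++,fast++
slow=5 fast=8: a[fast]=5=a[slow] dup, fast++
slow=5 fast=9: a[fast]=7≠a[slow]=5 write a[6]=7, slow++,fast++
slow=6 fast=10: a[fast]=9≠a[slow]=7 write a[7]=9, slow++,fast++
slow=7 fast=11: a[fast]=10≠a[slow]=9 write a[8]=10, slow++,fast++
slow=8 fast=12: a[fast]=10=a[slow] dup, fast++
slow=8 fast=13: a[fast]=10=a[slow] dup, fast++
slow=8 fast=14: a[fast]=14≠a[slow]=10 write a[9]=14, slow++,fast++
slow=9 fast=15: a[fast]=14=a[slow] dup, fast++

length 9; prefix = [1, 2, 3, 4, 5, 7, 9, 10, 14]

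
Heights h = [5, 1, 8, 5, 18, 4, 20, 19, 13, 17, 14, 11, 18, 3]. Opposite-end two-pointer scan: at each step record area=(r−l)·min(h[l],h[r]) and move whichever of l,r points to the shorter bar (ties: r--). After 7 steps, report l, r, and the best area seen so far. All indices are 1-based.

l=5, r=11, best area=144

[1,14] min(5,3)*13=39 best=39 * → r--
[1,13] min(5,18)*12=60 best=60 * → l++
[2,13] min(1,18)*11=11 best=60 → l++
[3,13] min(8,18)*10=80 best=80 * → l++
[4,13] min(5,18)*9=45 best=80 → l++
[5,13] min(18,18)*8=144 best=144 * → r--
[5,12] min(18,11)*7=77 best=144 → r--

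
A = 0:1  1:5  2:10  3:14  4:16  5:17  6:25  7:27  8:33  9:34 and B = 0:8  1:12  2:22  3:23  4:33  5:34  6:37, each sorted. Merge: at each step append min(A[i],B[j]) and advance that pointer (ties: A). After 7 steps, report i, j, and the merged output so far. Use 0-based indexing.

i=0 j=0: A[i]=1<=B[j]=8 take 1, i++
i=1 j=0: A[i]=5<=B[j]=8 take 5, i++
i=2 j=0: A[i]=10>B[j]=8 take 8, j++
i=2 j=1: A[i]=10<=B[j]=12 take 10, i++
i=3 j=1: A[i]=14>B[j]=12 take 12, j++
i=3 j=2: A[i]=14<=B[j]=22 take 14, i++
i=4 j=2: A[i]=16<=B[j]=22 take 16, i++

i=5, j=2, merged so far=[1, 5, 8, 10, 12, 14, 16]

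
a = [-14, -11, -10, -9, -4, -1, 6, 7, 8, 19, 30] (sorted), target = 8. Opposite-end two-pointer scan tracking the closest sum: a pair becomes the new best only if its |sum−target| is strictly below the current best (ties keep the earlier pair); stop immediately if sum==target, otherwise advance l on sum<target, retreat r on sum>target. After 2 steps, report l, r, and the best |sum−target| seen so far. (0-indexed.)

l=1, r=9, best |Δ|=3

l=0 r=10: -14+30=16 d=8 *, r--
l=0 r=9: -14+19=5 d=3 *, l++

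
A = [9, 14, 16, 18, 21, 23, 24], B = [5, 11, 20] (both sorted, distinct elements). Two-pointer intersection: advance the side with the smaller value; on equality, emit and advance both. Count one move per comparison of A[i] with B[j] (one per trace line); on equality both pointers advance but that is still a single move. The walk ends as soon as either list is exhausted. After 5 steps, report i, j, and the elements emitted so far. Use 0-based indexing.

i=3, j=2, emitted=[]

i=0 j=0: 9>5, j++
i=0 j=1: 9<11, i++
i=1 j=1: 14>11, j++
i=1 j=2: 14<20, i++
i=2 j=2: 16<20, i++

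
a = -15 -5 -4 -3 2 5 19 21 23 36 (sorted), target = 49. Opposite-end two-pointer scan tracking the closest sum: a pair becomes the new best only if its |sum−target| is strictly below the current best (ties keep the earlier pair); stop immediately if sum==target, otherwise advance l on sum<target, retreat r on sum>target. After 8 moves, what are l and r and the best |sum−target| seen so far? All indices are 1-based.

l=8, r=9, best |Δ|=6

l=1 r=10: -15+36=21 d=28 *, l++
l=2 r=10: -5+36=31 d=18 *, l++
l=3 r=10: -4+36=32 d=17 *, l++
l=4 r=10: -3+36=33 d=16 *, l++
l=5 r=10: 2+36=38 d=11 *, l++
l=6 r=10: 5+36=41 d=8 *, l++
l=7 r=10: 19+36=55 d=6 *, r--
l=7 r=9: 19+23=42 d=7, l++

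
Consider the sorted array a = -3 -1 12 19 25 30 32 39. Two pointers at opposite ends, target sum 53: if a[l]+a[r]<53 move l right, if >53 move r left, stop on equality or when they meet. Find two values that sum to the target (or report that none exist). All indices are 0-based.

[0,7] -3+39=36 <53 → l++
[1,7] -1+39=38 <53 → l++
[2,7] 12+39=51 <53 → l++
[3,7] 19+39=58 >53 → r--
[3,6] 19+32=51 <53 → l++
[4,6] 25+32=57 >53 → r--
[4,5] 25+30=55 >53 → r--

no pair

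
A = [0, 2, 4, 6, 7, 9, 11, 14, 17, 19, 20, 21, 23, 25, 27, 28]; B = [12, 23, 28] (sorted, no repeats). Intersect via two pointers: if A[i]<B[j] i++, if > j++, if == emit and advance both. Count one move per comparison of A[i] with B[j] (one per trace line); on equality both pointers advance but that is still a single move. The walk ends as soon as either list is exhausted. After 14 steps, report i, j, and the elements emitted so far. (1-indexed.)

i=14, j=3, emitted=[23]

[i=1,j=1] 0<12 → i++
[i=2,j=1] 2<12 → i++
[i=3,j=1] 4<12 → i++
[i=4,j=1] 6<12 → i++
[i=5,j=1] 7<12 → i++
[i=6,j=1] 9<12 → i++
[i=7,j=1] 11<12 → i++
[i=8,j=1] 14>12 → j++
[i=8,j=2] 14<23 → i++
[i=9,j=2] 17<23 → i++
[i=10,j=2] 19<23 → i++
[i=11,j=2] 20<23 → i++
[i=12,j=2] 21<23 → i++
[i=13,j=2] 23==23 emit → i++,j++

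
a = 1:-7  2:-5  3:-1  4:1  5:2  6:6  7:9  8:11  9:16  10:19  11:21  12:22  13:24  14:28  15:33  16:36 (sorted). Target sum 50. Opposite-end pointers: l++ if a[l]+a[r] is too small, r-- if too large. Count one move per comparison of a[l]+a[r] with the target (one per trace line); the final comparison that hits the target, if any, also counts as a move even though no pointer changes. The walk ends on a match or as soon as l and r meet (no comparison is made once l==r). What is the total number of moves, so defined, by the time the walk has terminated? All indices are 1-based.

14 moves

l=1 r=16: -7+36=29 <50, l++
l=2 r=16: -5+36=31 <50, l++
l=3 r=16: -1+36=35 <50, l++
l=4 r=16: 1+36=37 <50, l++
l=5 r=16: 2+36=38 <50, l++
l=6 r=16: 6+36=42 <50, l++
l=7 r=16: 9+36=45 <50, l++
l=8 r=16: 11+36=47 <50, l++
l=9 r=16: 16+36=52 >50, r--
l=9 r=15: 16+33=49 <50, l++
l=10 r=15: 19+33=52 >50, r--
l=10 r=14: 19+28=47 <50, l++
l=11 r=14: 21+28=49 <50, l++
l=12 r=14: 22+28=50, found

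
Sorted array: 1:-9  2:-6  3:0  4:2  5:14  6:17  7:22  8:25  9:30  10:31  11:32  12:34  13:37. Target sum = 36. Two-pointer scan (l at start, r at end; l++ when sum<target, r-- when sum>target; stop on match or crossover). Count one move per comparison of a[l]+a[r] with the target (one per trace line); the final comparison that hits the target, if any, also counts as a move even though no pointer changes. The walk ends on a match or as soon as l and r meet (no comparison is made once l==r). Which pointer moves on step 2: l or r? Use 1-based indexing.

l=1 r=13: -9+37=28 <36, l++
l=2 r=13: -6+37=31 <36, l++

l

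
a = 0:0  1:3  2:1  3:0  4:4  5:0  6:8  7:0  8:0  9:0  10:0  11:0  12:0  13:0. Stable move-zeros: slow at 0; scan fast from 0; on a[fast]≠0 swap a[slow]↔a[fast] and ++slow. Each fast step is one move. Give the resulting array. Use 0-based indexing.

(s=0,f=0) a[fast]=0 → fast++
(s=0,f=1) a[fast]=3≠0 swap→a[0]=3 → slow++,fast++
(s=1,f=2) a[fast]=1≠0 swap→a[1]=1 → slow++,fast++
(s=2,f=3) a[fast]=0 → fast++
(s=2,f=4) a[fast]=4≠0 swap→a[2]=4 → slow++,fast++
(s=3,f=5) a[fast]=0 → fast++
(s=3,f=6) a[fast]=8≠0 swap→a[3]=8 → slow++,fast++
(s=4,f=7) a[fast]=0 → fast++
(s=4,f=8) a[fast]=0 → fast++
(s=4,f=9) a[fast]=0 → fast++
(s=4,f=10) a[fast]=0 → fast++
(s=4,f=11) a[fast]=0 → fast++
(s=4,f=12) a[fast]=0 → fast++
(s=4,f=13) a[fast]=0 → fast++

[3, 1, 4, 8, 0, 0, 0, 0, 0, 0, 0, 0, 0, 0]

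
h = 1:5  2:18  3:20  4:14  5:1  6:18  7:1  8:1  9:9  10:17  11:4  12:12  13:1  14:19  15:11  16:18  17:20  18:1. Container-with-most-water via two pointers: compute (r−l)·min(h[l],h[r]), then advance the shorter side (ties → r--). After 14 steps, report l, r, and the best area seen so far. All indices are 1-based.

l=3, r=6, best area=280

l=1 r=18: min(5,1)*17=17 best=17 *, r--
l=1 r=17: min(5,20)*16=80 best=80 *, l++
l=2 r=17: min(18,20)*15=270 best=270 *, l++
l=3 r=17: min(20,20)*14=280 best=280 *, r--
l=3 r=16: min(20,18)*13=234 best=280, r--
l=3 r=15: min(20,11)*12=132 best=280, r--
l=3 r=14: min(20,19)*11=209 best=280, r--
l=3 r=13: min(20,1)*10=10 best=280, r--
l=3 r=12: min(20,12)*9=108 best=280, r--
l=3 r=11: min(20,4)*8=32 best=280, r--
l=3 r=10: min(20,17)*7=119 best=280, r--
l=3 r=9: min(20,9)*6=54 best=280, r--
l=3 r=8: min(20,1)*5=5 best=280, r--
l=3 r=7: min(20,1)*4=4 best=280, r--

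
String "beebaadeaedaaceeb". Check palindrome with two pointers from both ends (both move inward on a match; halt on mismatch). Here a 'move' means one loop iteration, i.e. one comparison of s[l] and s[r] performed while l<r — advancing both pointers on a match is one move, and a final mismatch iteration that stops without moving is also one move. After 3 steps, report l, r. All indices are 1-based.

l=4, r=14

[1,17] 'b'=='b' → l++,r--
[2,16] 'e'=='e' → l++,r--
[3,15] 'e'=='e' → l++,r--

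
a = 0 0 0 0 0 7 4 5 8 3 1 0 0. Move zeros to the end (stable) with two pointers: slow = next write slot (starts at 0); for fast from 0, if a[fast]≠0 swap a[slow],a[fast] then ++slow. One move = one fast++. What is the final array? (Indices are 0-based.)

(s=0,f=0) a[fast]=0 → fast++
(s=0,f=1) a[fast]=0 → fast++
(s=0,f=2) a[fast]=0 → fast++
(s=0,f=3) a[fast]=0 → fast++
(s=0,f=4) a[fast]=0 → fast++
(s=0,f=5) a[fast]=7≠0 swap→a[0]=7 → slow++,fast++
(s=1,f=6) a[fast]=4≠0 swap→a[1]=4 → slow++,fast++
(s=2,f=7) a[fast]=5≠0 swap→a[2]=5 → slow++,fast++
(s=3,f=8) a[fast]=8≠0 swap→a[3]=8 → slow++,fast++
(s=4,f=9) a[fast]=3≠0 swap→a[4]=3 → slow++,fast++
(s=5,f=10) a[fast]=1≠0 swap→a[5]=1 → slow++,fast++
(s=6,f=11) a[fast]=0 → fast++
(s=6,f=12) a[fast]=0 → fast++

[7, 4, 5, 8, 3, 1, 0, 0, 0, 0, 0, 0, 0]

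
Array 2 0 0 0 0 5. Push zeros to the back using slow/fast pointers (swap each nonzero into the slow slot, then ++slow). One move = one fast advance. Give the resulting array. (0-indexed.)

(s=0,f=0) a[fast]=2≠0 swap→a[0]=2 → slow++,fast++
(s=1,f=1) a[fast]=0 → fast++
(s=1,f=2) a[fast]=0 → fast++
(s=1,f=3) a[fast]=0 → fast++
(s=1,f=4) a[fast]=0 → fast++
(s=1,f=5) a[fast]=5≠0 swap→a[1]=5 → slow++,fast++

[2, 5, 0, 0, 0, 0]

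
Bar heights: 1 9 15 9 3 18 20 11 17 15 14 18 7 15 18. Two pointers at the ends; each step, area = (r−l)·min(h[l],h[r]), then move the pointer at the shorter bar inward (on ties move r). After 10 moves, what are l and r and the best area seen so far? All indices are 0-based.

l=5, r=9, best area=180

[0,14] min(1,18)*14=14 best=14 * → l++
[1,14] min(9,18)*13=117 best=117 * → l++
[2,14] min(15,18)*12=180 best=180 * → l++
[3,14] min(9,18)*11=99 best=180 → l++
[4,14] min(3,18)*10=30 best=180 → l++
[5,14] min(18,18)*9=162 best=180 → r--
[5,13] min(18,15)*8=120 best=180 → r--
[5,12] min(18,7)*7=49 best=180 → r--
[5,11] min(18,18)*6=108 best=180 → r--
[5,10] min(18,14)*5=70 best=180 → r--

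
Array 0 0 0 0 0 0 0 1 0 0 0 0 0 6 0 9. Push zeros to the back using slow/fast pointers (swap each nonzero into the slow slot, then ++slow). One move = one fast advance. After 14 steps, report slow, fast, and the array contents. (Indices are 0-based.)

(s=0,f=0) a[fast]=0 → fast++
(s=0,f=1) a[fast]=0 → fast++
(s=0,f=2) a[fast]=0 → fast++
(s=0,f=3) a[fast]=0 → fast++
(s=0,f=4) a[fast]=0 → fast++
(s=0,f=5) a[fast]=0 → fast++
(s=0,f=6) a[fast]=0 → fast++
(s=0,f=7) a[fast]=1≠0 swap→a[0]=1 → slow++,fast++
(s=1,f=8) a[fast]=0 → fast++
(s=1,f=9) a[fast]=0 → fast++
(s=1,f=10) a[fast]=0 → fast++
(s=1,f=11) a[fast]=0 → fast++
(s=1,f=12) a[fast]=0 → fast++
(s=1,f=13) a[fast]=6≠0 swap→a[1]=6 → slow++,fast++

slow=2, fast=14, a=[1, 6, 0, 0, 0, 0, 0, 0, 0, 0, 0, 0, 0, 0, 0, 9]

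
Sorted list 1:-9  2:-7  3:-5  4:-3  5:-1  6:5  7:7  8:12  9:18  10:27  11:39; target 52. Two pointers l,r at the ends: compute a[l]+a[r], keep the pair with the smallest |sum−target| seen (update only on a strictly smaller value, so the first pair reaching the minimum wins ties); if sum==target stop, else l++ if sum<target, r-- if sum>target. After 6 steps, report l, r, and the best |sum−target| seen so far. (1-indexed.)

l=7, r=11, best |Δ|=8

[1,11] -9+39=30 d=22 * → l++
[2,11] -7+39=32 d=20 * → l++
[3,11] -5+39=34 d=18 * → l++
[4,11] -3+39=36 d=16 * → l++
[5,11] -1+39=38 d=14 * → l++
[6,11] 5+39=44 d=8 * → l++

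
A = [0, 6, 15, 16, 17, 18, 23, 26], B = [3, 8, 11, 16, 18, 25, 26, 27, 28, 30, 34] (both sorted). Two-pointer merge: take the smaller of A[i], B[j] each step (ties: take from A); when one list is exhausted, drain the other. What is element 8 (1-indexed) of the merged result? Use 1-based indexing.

merged[8] = 16

[i=1,j=1] A[i]=0<=B[j]=3 take 0 → i++
[i=2,j=1] A[i]=6>B[j]=3 take 3 → j++
[i=2,j=2] A[i]=6<=B[j]=8 take 6 → i++
[i=3,j=2] A[i]=15>B[j]=8 take 8 → j++
[i=3,j=3] A[i]=15>B[j]=11 take 11 → j++
[i=3,j=4] A[i]=15<=B[j]=16 take 15 → i++
[i=4,j=4] A[i]=16<=B[j]=16 take 16 → i++
[i=5,j=4] A[i]=17>B[j]=16 take 16 → j++
[i=5,j=5] A[i]=17<=B[j]=18 take 17 → i++
[i=6,j=5] A[i]=18<=B[j]=18 take 18 → i++
[i=7,j=5] A[i]=23>B[j]=18 take 18 → j++
[i=7,j=6] A[i]=23<=B[j]=25 take 23 → i++
[i=8,j=6] A[i]=26>B[j]=25 take 25 → j++
[i=8,j=7] A[i]=26<=B[j]=26 take 26 → i++
[i=9,j=7] A done, take B[j]=26 → j++
[i=9,j=8] A done, take B[j]=27 → j++
[i=9,j=9] A done, take B[j]=28 → j++
[i=9,j=10] A done, take B[j]=30 → j++
[i=9,j=11] A done, take B[j]=34 → j++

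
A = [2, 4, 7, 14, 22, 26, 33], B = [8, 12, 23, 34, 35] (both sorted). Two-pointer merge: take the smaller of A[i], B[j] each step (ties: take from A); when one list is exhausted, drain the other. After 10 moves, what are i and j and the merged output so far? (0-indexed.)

[i=0,j=0] A[i]=2<=B[j]=8 take 2 → i++
[i=1,j=0] A[i]=4<=B[j]=8 take 4 → i++
[i=2,j=0] A[i]=7<=B[j]=8 take 7 → i++
[i=3,j=0] A[i]=14>B[j]=8 take 8 → j++
[i=3,j=1] A[i]=14>B[j]=12 take 12 → j++
[i=3,j=2] A[i]=14<=B[j]=23 take 14 → i++
[i=4,j=2] A[i]=22<=B[j]=23 take 22 → i++
[i=5,j=2] A[i]=26>B[j]=23 take 23 → j++
[i=5,j=3] A[i]=26<=B[j]=34 take 26 → i++
[i=6,j=3] A[i]=33<=B[j]=34 take 33 → i++

i=7, j=3, merged so far=[2, 4, 7, 8, 12, 14, 22, 23, 26, 33]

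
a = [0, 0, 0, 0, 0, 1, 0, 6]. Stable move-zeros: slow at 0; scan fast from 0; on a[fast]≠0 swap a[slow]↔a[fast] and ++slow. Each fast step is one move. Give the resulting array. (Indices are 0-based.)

[1, 6, 0, 0, 0, 0, 0, 0]

(s=0,f=0) a[fast]=0 → fast++
(s=0,f=1) a[fast]=0 → fast++
(s=0,f=2) a[fast]=0 → fast++
(s=0,f=3) a[fast]=0 → fast++
(s=0,f=4) a[fast]=0 → fast++
(s=0,f=5) a[fast]=1≠0 swap→a[0]=1 → slow++,fast++
(s=1,f=6) a[fast]=0 → fast++
(s=1,f=7) a[fast]=6≠0 swap→a[1]=6 → slow++,fast++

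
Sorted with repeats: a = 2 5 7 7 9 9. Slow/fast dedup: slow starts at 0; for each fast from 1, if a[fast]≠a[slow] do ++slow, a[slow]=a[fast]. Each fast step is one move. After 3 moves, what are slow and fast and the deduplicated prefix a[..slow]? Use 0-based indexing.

(s=0,f=1) a[fast]=5≠a[slow]=2 write a[1]=5 → slow++,fast++
(s=1,f=2) a[fast]=7≠a[slow]=5 write a[2]=7 → slow++,fast++
(s=2,f=3) a[fast]=7=a[slow] dup → fast++

slow=2, fast=4, prefix=[2, 5, 7]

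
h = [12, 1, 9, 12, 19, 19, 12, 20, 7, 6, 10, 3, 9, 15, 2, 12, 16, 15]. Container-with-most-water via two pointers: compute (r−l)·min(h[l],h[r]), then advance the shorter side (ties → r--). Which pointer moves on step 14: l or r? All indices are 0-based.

r

l=0 r=17: min(12,15)*17=204 best=204 *, l++
l=1 r=17: min(1,15)*16=16 best=204, l++
l=2 r=17: min(9,15)*15=135 best=204, l++
l=3 r=17: min(12,15)*14=168 best=204, l++
l=4 r=17: min(19,15)*13=195 best=204, r--
l=4 r=16: min(19,16)*12=192 best=204, r--
l=4 r=15: min(19,12)*11=132 best=204, r--
l=4 r=14: min(19,2)*10=20 best=204, r--
l=4 r=13: min(19,15)*9=135 best=204, r--
l=4 r=12: min(19,9)*8=72 best=204, r--
l=4 r=11: min(19,3)*7=21 best=204, r--
l=4 r=10: min(19,10)*6=60 best=204, r--
l=4 r=9: min(19,6)*5=30 best=204, r--
l=4 r=8: min(19,7)*4=28 best=204, r--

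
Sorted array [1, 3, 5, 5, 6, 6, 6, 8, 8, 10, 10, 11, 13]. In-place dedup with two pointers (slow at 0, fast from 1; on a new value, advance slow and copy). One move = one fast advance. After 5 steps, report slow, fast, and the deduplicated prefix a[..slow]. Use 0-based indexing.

slow=3, fast=6, prefix=[1, 3, 5, 6]

(s=0,f=1) a[fast]=3≠a[slow]=1 write a[1]=3 → slow++,fast++
(s=1,f=2) a[fast]=5≠a[slow]=3 write a[2]=5 → slow++,fast++
(s=2,f=3) a[fast]=5=a[slow] dup → fast++
(s=2,f=4) a[fast]=6≠a[slow]=5 write a[3]=6 → slow++,fast++
(s=3,f=5) a[fast]=6=a[slow] dup → fast++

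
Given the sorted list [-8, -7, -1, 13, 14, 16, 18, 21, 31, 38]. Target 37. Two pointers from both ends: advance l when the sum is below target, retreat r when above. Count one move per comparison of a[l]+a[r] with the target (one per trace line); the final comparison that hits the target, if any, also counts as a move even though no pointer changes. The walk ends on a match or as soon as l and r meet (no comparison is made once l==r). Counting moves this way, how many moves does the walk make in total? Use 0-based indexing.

3 moves

[0,9] -8+38=30 <37 → l++
[1,9] -7+38=31 <37 → l++
[2,9] -1+38=37 → found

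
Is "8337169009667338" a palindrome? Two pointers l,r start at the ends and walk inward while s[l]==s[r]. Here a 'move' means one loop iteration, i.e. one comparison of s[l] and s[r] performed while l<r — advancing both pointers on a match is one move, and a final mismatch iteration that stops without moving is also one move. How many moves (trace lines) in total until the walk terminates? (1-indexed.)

l=1 r=16: '8'=='8', l++,r--
l=2 r=15: '3'=='3', l++,r--
l=3 r=14: '3'=='3', l++,r--
l=4 r=13: '7'=='7', l++,r--
l=5 r=12: '1'!='6', stop

5 moves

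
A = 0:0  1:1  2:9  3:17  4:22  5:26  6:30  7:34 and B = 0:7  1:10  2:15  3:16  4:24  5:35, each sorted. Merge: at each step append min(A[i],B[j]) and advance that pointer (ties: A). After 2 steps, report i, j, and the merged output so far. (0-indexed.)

[i=0,j=0] A[i]=0<=B[j]=7 take 0 → i++
[i=1,j=0] A[i]=1<=B[j]=7 take 1 → i++

i=2, j=0, merged so far=[0, 1]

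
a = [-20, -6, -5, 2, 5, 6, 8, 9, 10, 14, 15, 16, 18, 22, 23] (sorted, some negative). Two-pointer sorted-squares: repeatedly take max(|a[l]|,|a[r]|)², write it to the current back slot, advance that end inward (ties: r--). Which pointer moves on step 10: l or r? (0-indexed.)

r

l=0 r=14: |-20|<=|23| out[14]=529, r--
l=0 r=13: |-20|<=|22| out[13]=484, r--
l=0 r=12: |-20|>|18| out[12]=400, l++
l=1 r=12: |-6|<=|18| out[11]=324, r--
l=1 r=11: |-6|<=|16| out[10]=256, r--
l=1 r=10: |-6|<=|15| out[9]=225, r--
l=1 r=9: |-6|<=|14| out[8]=196, r--
l=1 r=8: |-6|<=|10| out[7]=100, r--
l=1 r=7: |-6|<=|9| out[6]=81, r--
l=1 r=6: |-6|<=|8| out[5]=64, r--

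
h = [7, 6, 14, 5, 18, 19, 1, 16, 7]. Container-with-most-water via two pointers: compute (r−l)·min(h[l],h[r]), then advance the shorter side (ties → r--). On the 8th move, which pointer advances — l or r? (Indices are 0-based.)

l

[0,8] min(7,7)*8=56 best=56 * → r--
[0,7] min(7,16)*7=49 best=56 → l++
[1,7] min(6,16)*6=36 best=56 → l++
[2,7] min(14,16)*5=70 best=70 * → l++
[3,7] min(5,16)*4=20 best=70 → l++
[4,7] min(18,16)*3=48 best=70 → r--
[4,6] min(18,1)*2=2 best=70 → r--
[4,5] min(18,19)*1=18 best=70 → l++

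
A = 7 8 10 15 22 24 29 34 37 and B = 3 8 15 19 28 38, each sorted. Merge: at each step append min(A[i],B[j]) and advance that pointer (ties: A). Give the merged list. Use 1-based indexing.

[3, 7, 8, 8, 10, 15, 15, 19, 22, 24, 28, 29, 34, 37, 38]

i=1 j=1: A[i]=7>B[j]=3 take 3, j++
i=1 j=2: A[i]=7<=B[j]=8 take 7, i++
i=2 j=2: A[i]=8<=B[j]=8 take 8, i++
i=3 j=2: A[i]=10>B[j]=8 take 8, j++
i=3 j=3: A[i]=10<=B[j]=15 take 10, i++
i=4 j=3: A[i]=15<=B[j]=15 take 15, i++
i=5 j=3: A[i]=22>B[j]=15 take 15, j++
i=5 j=4: A[i]=22>B[j]=19 take 19, j++
i=5 j=5: A[i]=22<=B[j]=28 take 22, i++
i=6 j=5: A[i]=24<=B[j]=28 take 24, i++
i=7 j=5: A[i]=29>B[j]=28 take 28, j++
i=7 j=6: A[i]=29<=B[j]=38 take 29, i++
i=8 j=6: A[i]=34<=B[j]=38 take 34, i++
i=9 j=6: A[i]=37<=B[j]=38 take 37, i++
i=10 j=6: A done, take B[j]=38, j++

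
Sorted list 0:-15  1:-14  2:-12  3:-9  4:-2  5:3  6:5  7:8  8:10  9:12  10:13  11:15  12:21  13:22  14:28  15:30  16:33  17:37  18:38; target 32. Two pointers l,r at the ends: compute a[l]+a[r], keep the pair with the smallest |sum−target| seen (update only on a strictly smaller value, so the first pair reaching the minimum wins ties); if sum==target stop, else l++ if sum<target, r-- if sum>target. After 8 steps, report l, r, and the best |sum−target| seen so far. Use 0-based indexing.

l=5, r=15, best |Δ|=1

[0,18] -15+38=23 d=9 * → l++
[1,18] -14+38=24 d=8 * → l++
[2,18] -12+38=26 d=6 * → l++
[3,18] -9+38=29 d=3 * → l++
[4,18] -2+38=36 d=4 → r--
[4,17] -2+37=35 d=3 → r--
[4,16] -2+33=31 d=1 * → l++
[5,16] 3+33=36 d=4 → r--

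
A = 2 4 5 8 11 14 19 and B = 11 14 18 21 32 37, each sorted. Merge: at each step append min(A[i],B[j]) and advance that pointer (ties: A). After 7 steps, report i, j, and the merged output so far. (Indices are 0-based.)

i=6, j=1, merged so far=[2, 4, 5, 8, 11, 11, 14]

i=0 j=0: A[i]=2<=B[j]=11 take 2, i++
i=1 j=0: A[i]=4<=B[j]=11 take 4, i++
i=2 j=0: A[i]=5<=B[j]=11 take 5, i++
i=3 j=0: A[i]=8<=B[j]=11 take 8, i++
i=4 j=0: A[i]=11<=B[j]=11 take 11, i++
i=5 j=0: A[i]=14>B[j]=11 take 11, j++
i=5 j=1: A[i]=14<=B[j]=14 take 14, i++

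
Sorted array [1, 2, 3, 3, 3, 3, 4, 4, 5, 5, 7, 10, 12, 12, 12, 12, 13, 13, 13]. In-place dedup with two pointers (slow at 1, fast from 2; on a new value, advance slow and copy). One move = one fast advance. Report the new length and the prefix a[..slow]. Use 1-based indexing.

slow=1 fast=2: a[fast]=2≠a[slow]=1 write a[2]=2, slow++,fast++
slow=2 fast=3: a[fast]=3≠a[slow]=2 write a[3]=3, slow++,fast++
slow=3 fast=4: a[fast]=3=a[slow] dup, fast++
slow=3 fast=5: a[fast]=3=a[slow] dup, fast++
slow=3 fast=6: a[fast]=3=a[slow] dup, fast++
slow=3 fast=7: a[fast]=4≠a[slow]=3 write a[4]=4, slow++,fast++
slow=4 fast=8: a[fast]=4=a[slow] dup, fast++
slow=4 fast=9: a[fast]=5≠a[slow]=4 write a[5]=5, slow++,fast++
slow=5 fast=10: a[fast]=5=a[slow] dup, fast++
slow=5 fast=11: a[fast]=7≠a[slow]=5 write a[6]=7, slow++,fast++
slow=6 fast=12: a[fast]=10≠a[slow]=7 write a[7]=10, slow++,fast++
slow=7 fast=13: a[fast]=12≠a[slow]=10 write a[8]=12, slow++,fast++
slow=8 fast=14: a[fast]=12=a[slow] dup, fast++
slow=8 fast=15: a[fast]=12=a[slow] dup, fast++
slow=8 fast=16: a[fast]=12=a[slow] dup, fast++
slow=8 fast=17: a[fast]=13≠a[slow]=12 write a[9]=13, slow++,fast++
slow=9 fast=18: a[fast]=13=a[slow] dup, fast++
slow=9 fast=19: a[fast]=13=a[slow] dup, fast++

length 9; prefix = [1, 2, 3, 4, 5, 7, 10, 12, 13]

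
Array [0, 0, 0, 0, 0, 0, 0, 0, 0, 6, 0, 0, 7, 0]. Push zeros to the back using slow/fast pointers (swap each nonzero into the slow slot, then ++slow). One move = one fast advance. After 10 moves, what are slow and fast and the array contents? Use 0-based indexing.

slow=0 fast=0: a[fast]=0, fast++
slow=0 fast=1: a[fast]=0, fast++
slow=0 fast=2: a[fast]=0, fast++
slow=0 fast=3: a[fast]=0, fast++
slow=0 fast=4: a[fast]=0, fast++
slow=0 fast=5: a[fast]=0, fast++
slow=0 fast=6: a[fast]=0, fast++
slow=0 fast=7: a[fast]=0, fast++
slow=0 fast=8: a[fast]=0, fast++
slow=0 fast=9: a[fast]=6≠0 swap→a[0]=6, slow++,fast++

slow=1, fast=10, a=[6, 0, 0, 0, 0, 0, 0, 0, 0, 0, 0, 0, 7, 0]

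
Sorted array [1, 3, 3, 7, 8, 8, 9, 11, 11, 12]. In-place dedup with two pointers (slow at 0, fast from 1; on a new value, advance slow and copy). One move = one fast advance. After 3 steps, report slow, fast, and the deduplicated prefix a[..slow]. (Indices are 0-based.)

slow=0 fast=1: a[fast]=3≠a[slow]=1 write a[1]=3, slow++,fast++
slow=1 fast=2: a[fast]=3=a[slow] dup, fast++
slow=1 fast=3: a[fast]=7≠a[slow]=3 write a[2]=7, slow++,fast++

slow=2, fast=4, prefix=[1, 3, 7]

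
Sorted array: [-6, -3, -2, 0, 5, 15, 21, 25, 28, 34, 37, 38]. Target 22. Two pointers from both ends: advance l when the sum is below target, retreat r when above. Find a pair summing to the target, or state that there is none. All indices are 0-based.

(-6, 28)

l=0 r=11: -6+38=32 >22, r--
l=0 r=10: -6+37=31 >22, r--
l=0 r=9: -6+34=28 >22, r--
l=0 r=8: -6+28=22, found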